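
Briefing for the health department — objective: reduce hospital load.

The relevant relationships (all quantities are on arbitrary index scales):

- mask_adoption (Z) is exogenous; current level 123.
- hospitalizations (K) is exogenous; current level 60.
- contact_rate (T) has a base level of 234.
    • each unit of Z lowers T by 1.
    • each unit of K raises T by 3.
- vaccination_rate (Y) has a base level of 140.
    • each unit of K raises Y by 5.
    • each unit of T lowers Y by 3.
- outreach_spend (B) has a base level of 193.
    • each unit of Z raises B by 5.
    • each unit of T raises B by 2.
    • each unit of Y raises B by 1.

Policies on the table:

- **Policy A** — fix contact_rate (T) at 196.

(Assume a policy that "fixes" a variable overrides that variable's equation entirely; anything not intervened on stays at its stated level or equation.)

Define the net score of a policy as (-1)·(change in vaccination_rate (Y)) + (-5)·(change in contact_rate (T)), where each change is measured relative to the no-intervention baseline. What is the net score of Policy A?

Baseline:
  Z = 123
  K = 60
  T = 234 − 123 + 3·60 = 291
  Y = 140 + 5·60 − 3·291 = -433
Policy A (T := 196):
  Z = 123
  K = 60
  T = 196
  Y = 140 + 5·60 − 3·196 = -148
ΔY = -148 − (-433) = 285; ΔT = 196 − 291 = -95
Score = (-1)·285 + (-5)·(-95) = 190

190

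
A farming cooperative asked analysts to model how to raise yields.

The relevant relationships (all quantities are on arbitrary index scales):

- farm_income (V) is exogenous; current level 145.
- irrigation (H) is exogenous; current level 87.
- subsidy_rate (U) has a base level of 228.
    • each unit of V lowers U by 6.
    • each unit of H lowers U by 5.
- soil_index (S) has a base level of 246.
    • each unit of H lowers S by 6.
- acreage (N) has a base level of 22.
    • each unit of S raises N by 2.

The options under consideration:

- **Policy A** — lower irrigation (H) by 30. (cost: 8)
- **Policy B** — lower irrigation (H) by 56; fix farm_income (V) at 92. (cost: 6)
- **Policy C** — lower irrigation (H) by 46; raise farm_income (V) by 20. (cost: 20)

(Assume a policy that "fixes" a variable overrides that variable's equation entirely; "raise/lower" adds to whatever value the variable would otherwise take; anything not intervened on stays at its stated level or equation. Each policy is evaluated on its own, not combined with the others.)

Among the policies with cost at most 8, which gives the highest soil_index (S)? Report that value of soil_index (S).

Policy A (H − 30):
  H = 87 − 30 = 57
  S = 246 − 6·57 = -96
Policy B (H − 56, V := 92):
  H = 87 − 56 = 31
  S = 246 − 6·31 = 60
Comparing — Policy A: S=-96, Policy B: S=60. Highest is 60 (Policy B).

60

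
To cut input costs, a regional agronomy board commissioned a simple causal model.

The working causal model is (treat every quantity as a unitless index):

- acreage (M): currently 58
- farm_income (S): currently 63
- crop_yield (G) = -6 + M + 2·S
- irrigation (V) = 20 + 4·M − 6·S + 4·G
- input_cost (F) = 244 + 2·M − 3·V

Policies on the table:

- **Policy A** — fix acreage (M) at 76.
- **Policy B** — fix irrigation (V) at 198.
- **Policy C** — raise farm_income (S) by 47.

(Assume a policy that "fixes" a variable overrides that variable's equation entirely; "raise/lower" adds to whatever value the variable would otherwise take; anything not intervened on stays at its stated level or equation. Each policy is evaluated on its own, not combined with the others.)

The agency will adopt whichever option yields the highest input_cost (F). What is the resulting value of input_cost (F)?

Policy A (M := 76):
  M = 76
  S = 63
  G = -6 + 76 + 2·63 = 196
  V = 20 + 4·76 − 6·63 + 4·196 = 730
  F = 244 + 2·76 − 3·730 = -1794
Policy B (V := 198):
  M = 58
  S = 63
  G = -6 + 58 + 2·63 = 178
  V = 198
  F = 244 + 2·58 − 3·198 = -234
Policy C (S + 47):
  M = 58
  S = 63 + 47 = 110
  G = -6 + 58 + 2·110 = 272
  V = 20 + 4·58 − 6·110 + 4·272 = 680
  F = 244 + 2·58 − 3·680 = -1680
Comparing — Policy A: F=-1794, Policy B: F=-234, Policy C: F=-1680. Highest is -234 (Policy B).

-234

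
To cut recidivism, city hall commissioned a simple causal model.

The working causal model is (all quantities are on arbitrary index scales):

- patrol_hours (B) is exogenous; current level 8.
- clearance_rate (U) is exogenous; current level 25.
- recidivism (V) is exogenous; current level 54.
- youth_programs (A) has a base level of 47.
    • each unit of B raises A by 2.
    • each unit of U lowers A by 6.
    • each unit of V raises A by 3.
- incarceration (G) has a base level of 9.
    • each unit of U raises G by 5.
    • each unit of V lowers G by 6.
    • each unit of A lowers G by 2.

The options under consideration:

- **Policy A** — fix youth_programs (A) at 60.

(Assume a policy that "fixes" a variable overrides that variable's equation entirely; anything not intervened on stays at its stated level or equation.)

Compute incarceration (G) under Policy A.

-310

Policy A (A := 60):
  B = 8
  U = 25
  V = 54
  A = 60
  G = 9 + 5·25 − 6·54 − 2·60 = -310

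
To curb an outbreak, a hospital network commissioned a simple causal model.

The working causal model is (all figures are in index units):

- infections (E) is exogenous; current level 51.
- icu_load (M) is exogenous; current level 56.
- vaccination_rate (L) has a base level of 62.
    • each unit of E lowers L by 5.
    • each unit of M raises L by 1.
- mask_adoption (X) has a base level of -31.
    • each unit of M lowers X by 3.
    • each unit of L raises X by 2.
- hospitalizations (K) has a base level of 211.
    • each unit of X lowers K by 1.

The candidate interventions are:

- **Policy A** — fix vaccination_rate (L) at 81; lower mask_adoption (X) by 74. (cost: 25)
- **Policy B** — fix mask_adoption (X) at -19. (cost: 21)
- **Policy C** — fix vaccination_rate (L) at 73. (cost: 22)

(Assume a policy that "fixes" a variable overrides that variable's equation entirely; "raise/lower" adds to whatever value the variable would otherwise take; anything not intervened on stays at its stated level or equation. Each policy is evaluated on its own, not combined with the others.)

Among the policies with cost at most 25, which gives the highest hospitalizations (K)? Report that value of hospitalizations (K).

322

Policy A (L := 81, X − 74):
  E = 51
  M = 56
  L = 81
  X = -31 − 3·56 + 2·81 (−74 from intervention) = -111
  K = 211 − (-111) = 322
Policy B (X := -19):
  E = 51
  M = 56
  L = 62 − 5·51 + 56 = -137
  X = -19
  K = 211 − (-19) = 230
Policy C (L := 73):
  E = 51
  M = 56
  L = 73
  X = -31 − 3·56 + 2·73 = -53
  K = 211 − (-53) = 264
Comparing — Policy A: K=322, Policy B: K=230, Policy C: K=264. Highest is 322 (Policy A).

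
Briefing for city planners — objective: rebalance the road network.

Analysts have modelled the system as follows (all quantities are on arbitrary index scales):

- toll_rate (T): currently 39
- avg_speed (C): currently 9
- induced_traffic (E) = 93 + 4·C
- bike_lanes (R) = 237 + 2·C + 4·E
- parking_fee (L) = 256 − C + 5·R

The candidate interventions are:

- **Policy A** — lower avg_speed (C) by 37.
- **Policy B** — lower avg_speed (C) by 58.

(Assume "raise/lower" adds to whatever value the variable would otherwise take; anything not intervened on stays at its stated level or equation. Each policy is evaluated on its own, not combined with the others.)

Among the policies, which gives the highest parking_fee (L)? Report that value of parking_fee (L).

809

Policy A (C − 37):
  C = 9 − 37 = -28
  E = 93 + 4·(-28) = -19
  R = 237 + 2·(-28) + 4·(-19) = 105
  L = 256 − (-28) + 5·105 = 809
Policy B (C − 58):
  C = 9 − 58 = -49
  E = 93 + 4·(-49) = -103
  R = 237 + 2·(-49) + 4·(-103) = -273
  L = 256 − (-49) + 5·(-273) = -1060
Comparing — Policy A: L=809, Policy B: L=-1060. Highest is 809 (Policy A).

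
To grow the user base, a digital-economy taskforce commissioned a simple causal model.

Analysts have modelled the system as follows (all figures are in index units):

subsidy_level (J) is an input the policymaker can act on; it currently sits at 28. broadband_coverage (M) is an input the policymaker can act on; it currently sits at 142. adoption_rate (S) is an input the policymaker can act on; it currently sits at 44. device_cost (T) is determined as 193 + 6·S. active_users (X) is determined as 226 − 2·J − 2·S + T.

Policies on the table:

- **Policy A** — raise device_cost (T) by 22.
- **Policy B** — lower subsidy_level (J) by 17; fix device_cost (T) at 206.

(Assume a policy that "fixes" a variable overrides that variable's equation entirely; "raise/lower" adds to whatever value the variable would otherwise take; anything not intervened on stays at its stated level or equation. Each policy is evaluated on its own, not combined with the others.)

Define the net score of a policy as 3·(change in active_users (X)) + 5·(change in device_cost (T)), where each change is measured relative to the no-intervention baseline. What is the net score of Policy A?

Baseline:
  J = 28
  S = 44
  T = 193 + 6·44 = 457
  X = 226 − 2·28 − 2·44 + 457 = 539
Policy A (T + 22):
  J = 28
  S = 44
  T = 193 + 6·44 (+22 from intervention) = 479
  X = 226 − 2·28 − 2·44 + 479 = 561
ΔX = 561 − 539 = 22; ΔT = 479 − 457 = 22
Score = 3·22 + 5·22 = 176

176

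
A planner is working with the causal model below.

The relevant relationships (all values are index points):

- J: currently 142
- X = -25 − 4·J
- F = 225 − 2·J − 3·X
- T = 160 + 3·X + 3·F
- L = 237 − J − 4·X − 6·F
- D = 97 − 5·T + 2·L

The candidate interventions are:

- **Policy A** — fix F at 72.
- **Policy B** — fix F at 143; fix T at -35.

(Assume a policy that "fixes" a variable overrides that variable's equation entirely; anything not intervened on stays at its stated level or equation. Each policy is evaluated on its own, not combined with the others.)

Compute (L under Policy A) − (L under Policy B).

426

Policy A (F := 72):
  J = 142
  X = -25 − 4·142 = -593
  F = 72
  L = 237 − 142 − 4·(-593) − 6·72 = 2035
Policy B (F := 143, T := -35):
  J = 142
  X = -25 − 4·142 = -593
  F = 143
  L = 237 − 142 − 4·(-593) − 6·143 = 1609
L: 2035 − 1609 = 426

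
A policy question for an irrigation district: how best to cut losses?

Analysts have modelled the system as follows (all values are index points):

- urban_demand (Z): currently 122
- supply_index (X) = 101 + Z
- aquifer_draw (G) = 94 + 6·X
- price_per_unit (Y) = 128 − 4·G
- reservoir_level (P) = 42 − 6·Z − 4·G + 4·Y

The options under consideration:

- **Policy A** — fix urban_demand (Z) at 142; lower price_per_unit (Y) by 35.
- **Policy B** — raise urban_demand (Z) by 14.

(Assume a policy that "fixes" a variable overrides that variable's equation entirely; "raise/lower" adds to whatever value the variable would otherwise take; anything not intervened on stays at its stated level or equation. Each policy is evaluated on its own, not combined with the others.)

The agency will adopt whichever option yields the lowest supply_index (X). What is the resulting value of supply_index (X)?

Policy A (Z := 142, Y − 35):
  Z = 142
  X = 101 + 142 = 243
Policy B (Z + 14):
  Z = 122 + 14 = 136
  X = 101 + 136 = 237
Comparing — Policy A: X=243, Policy B: X=237. Lowest is 237 (Policy B).

237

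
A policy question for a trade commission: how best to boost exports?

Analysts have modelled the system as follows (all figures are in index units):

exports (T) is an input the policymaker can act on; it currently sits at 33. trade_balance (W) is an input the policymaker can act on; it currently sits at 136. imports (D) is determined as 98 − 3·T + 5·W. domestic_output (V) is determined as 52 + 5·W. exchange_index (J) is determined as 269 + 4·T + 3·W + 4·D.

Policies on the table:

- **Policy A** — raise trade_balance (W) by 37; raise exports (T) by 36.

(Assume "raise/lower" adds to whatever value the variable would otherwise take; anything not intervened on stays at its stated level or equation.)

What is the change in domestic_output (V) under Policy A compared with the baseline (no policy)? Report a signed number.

185

Baseline:
  W = 136
  V = 52 + 5·136 = 732
Policy A (W + 37, T + 36):
  W = 136 + 37 = 173
  V = 52 + 5·173 = 917
Change in V: 917 − 732 = 185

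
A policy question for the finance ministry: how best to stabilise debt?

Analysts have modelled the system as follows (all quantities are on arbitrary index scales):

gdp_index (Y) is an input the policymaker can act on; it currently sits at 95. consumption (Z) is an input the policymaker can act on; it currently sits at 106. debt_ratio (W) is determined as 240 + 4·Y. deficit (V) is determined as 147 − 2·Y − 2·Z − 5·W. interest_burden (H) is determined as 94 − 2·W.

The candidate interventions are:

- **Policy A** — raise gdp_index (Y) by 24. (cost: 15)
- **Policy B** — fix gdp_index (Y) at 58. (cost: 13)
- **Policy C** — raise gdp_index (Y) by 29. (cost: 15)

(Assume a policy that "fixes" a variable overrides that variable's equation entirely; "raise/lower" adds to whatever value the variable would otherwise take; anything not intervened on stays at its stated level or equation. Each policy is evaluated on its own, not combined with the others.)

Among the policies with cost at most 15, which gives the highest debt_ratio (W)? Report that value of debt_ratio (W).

736

Policy A (Y + 24):
  Y = 95 + 24 = 119
  W = 240 + 4·119 = 716
Policy B (Y := 58):
  Y = 58
  W = 240 + 4·58 = 472
Policy C (Y + 29):
  Y = 95 + 29 = 124
  W = 240 + 4·124 = 736
Comparing — Policy A: W=716, Policy B: W=472, Policy C: W=736. Highest is 736 (Policy C).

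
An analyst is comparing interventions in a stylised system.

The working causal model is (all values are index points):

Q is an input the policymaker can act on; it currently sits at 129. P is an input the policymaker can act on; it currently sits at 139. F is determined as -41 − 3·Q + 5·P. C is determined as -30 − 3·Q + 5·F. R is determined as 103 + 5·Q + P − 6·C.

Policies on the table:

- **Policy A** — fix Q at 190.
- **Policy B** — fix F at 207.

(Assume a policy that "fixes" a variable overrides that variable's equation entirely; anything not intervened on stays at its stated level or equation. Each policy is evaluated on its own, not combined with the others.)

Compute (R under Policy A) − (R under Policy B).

5093

Policy A (Q := 190):
  Q = 190
  P = 139
  F = -41 − 3·190 + 5·139 = 84
  C = -30 − 3·190 + 5·84 = -180
  R = 103 + 5·190 + 139 − 6·(-180) = 2272
Policy B (F := 207):
  Q = 129
  P = 139
  F = 207
  C = -30 − 3·129 + 5·207 = 618
  R = 103 + 5·129 + 139 − 6·618 = -2821
R: 2272 − (-2821) = 5093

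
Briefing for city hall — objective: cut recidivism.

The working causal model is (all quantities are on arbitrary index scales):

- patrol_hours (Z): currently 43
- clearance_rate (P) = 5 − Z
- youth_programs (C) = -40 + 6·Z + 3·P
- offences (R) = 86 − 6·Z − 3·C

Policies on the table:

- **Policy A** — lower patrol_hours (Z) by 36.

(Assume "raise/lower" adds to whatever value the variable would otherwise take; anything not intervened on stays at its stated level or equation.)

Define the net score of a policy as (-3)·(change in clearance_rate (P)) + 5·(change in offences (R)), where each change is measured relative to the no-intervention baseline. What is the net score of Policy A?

Baseline:
  Z = 43
  P = 5 − 43 = -38
  C = -40 + 6·43 + 3·(-38) = 104
  R = 86 − 6·43 − 3·104 = -484
Policy A (Z − 36):
  Z = 43 − 36 = 7
  P = 5 − 7 = -2
  C = -40 + 6·7 + 3·(-2) = -4
  R = 86 − 6·7 − 3·(-4) = 56
ΔP = -2 − (-38) = 36; ΔR = 56 − (-484) = 540
Score = (-3)·36 + 5·540 = 2592

2592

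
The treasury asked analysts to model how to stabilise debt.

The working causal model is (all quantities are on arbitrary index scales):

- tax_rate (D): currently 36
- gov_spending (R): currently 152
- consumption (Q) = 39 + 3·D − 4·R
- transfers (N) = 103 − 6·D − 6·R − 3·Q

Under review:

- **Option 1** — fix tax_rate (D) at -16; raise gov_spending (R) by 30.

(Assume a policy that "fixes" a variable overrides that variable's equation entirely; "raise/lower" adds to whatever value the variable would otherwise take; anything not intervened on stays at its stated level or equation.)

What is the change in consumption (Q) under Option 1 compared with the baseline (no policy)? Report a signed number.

Baseline:
  D = 36
  R = 152
  Q = 39 + 3·36 − 4·152 = -461
Option 1 (D := -16, R + 30):
  D = -16
  R = 152 + 30 = 182
  Q = 39 + 3·(-16) − 4·182 = -737
Change in Q: -737 − (-461) = -276

-276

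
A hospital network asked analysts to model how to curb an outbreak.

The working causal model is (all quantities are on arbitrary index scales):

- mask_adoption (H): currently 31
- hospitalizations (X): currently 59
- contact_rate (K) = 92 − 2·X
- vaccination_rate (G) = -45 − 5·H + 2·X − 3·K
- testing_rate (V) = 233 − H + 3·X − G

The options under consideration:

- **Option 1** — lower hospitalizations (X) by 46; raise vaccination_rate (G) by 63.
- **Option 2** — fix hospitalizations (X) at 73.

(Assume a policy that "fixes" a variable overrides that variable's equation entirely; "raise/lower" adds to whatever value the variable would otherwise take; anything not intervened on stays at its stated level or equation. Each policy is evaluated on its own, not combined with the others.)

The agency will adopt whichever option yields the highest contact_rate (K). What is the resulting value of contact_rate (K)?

Option 1 (X − 46, G + 63):
  X = 59 − 46 = 13
  K = 92 − 2·13 = 66
Option 2 (X := 73):
  X = 73
  K = 92 − 2·73 = -54
Comparing — Option 1: K=66, Option 2: K=-54. Highest is 66 (Option 1).

66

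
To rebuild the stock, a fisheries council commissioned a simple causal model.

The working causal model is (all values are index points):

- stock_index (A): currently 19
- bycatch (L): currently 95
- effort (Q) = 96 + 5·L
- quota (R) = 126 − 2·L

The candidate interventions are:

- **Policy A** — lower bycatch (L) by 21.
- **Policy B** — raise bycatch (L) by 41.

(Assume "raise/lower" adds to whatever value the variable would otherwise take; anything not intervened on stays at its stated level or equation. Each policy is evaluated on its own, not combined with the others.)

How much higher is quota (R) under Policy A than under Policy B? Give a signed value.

124

Policy A (L − 21):
  L = 95 − 21 = 74
  R = 126 − 2·74 = -22
Policy B (L + 41):
  L = 95 + 41 = 136
  R = 126 − 2·136 = -146
R: -22 − (-146) = 124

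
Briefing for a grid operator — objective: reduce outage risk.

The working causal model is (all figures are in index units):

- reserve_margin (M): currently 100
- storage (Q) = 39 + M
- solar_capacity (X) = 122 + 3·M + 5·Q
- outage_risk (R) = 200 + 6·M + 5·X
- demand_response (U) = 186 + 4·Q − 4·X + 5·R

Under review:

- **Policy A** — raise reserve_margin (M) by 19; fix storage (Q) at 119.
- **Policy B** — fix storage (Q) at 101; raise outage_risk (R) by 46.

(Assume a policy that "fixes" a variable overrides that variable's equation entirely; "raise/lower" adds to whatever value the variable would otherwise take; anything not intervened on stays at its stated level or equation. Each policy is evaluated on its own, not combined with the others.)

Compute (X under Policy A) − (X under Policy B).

Policy A (M + 19, Q := 119):
  M = 100 + 19 = 119
  Q = 119
  X = 122 + 3·119 + 5·119 = 1074
Policy B (Q := 101, R + 46):
  M = 100
  Q = 101
  X = 122 + 3·100 + 5·101 = 927
X: 1074 − 927 = 147

147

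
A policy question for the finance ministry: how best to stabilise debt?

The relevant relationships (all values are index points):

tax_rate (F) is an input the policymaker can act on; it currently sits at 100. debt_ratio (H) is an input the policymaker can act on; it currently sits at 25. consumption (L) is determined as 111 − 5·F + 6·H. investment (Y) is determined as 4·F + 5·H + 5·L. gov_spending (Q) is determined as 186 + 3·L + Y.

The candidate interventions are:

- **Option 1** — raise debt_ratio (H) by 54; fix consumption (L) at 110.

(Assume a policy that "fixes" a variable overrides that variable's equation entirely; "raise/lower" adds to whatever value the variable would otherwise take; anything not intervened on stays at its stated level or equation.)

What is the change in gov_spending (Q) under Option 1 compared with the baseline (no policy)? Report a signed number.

3062

Baseline:
  F = 100
  H = 25
  L = 111 − 5·100 + 6·25 = -239
  Y = 0 + 4·100 + 5·25 + 5·(-239) = -670
  Q = 186 + 3·(-239) + (-670) = -1201
Option 1 (H + 54, L := 110):
  F = 100
  H = 25 + 54 = 79
  L = 110
  Y = 0 + 4·100 + 5·79 + 5·110 = 1345
  Q = 186 + 3·110 + 1345 = 1861
Change in Q: 1861 − (-1201) = 3062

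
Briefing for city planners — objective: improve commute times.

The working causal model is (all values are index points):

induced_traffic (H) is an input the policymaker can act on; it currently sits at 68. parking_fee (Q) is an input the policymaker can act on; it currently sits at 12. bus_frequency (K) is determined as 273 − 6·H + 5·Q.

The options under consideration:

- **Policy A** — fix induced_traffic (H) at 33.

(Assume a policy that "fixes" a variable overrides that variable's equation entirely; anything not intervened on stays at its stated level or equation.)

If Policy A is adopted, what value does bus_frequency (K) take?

135

Policy A (H := 33):
  H = 33
  Q = 12
  K = 273 − 6·33 + 5·12 = 135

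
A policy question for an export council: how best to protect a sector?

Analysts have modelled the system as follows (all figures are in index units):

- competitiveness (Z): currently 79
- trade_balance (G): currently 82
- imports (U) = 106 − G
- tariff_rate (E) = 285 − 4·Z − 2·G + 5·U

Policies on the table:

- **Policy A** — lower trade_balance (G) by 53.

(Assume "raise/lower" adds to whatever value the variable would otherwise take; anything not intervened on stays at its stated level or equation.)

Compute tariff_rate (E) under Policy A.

Policy A (G − 53):
  Z = 79
  G = 82 − 53 = 29
  U = 106 − 29 = 77
  E = 285 − 4·79 − 2·29 + 5·77 = 296

296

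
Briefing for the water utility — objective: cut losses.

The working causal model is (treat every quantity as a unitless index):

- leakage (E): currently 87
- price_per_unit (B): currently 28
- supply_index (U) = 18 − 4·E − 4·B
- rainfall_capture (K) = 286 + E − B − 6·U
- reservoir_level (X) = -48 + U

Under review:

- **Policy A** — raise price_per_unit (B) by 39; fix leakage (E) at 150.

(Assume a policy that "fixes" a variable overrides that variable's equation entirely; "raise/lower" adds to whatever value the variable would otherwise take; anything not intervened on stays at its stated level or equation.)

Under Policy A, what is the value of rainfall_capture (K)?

Policy A (B + 39, E := 150):
  E = 150
  B = 28 + 39 = 67
  U = 18 − 4·150 − 4·67 = -850
  K = 286 + 150 − 67 − 6·(-850) = 5469

5469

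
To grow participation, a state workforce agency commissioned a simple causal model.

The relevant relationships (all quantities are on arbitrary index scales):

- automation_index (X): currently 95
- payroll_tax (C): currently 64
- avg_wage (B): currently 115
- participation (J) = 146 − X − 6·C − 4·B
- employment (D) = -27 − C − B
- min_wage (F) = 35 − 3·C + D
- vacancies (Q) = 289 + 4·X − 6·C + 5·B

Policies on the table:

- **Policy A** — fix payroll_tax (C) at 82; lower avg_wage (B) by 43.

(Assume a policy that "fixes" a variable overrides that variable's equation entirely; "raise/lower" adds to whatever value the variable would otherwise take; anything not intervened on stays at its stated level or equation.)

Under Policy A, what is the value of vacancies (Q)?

Policy A (C := 82, B − 43):
  X = 95
  C = 82
  B = 115 − 43 = 72
  Q = 289 + 4·95 − 6·82 + 5·72 = 537

537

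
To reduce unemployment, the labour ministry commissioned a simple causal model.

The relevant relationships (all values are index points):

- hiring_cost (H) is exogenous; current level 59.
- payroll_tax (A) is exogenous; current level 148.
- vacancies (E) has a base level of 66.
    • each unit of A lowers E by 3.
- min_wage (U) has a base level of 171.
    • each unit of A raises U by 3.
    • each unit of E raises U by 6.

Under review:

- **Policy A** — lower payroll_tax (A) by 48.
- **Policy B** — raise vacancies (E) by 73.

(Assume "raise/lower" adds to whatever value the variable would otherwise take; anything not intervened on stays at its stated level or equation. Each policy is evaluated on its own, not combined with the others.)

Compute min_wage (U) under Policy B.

Policy B (E + 73):
  A = 148
  E = 66 − 3·148 (+73 from intervention) = -305
  U = 171 + 3·148 + 6·(-305) = -1215

-1215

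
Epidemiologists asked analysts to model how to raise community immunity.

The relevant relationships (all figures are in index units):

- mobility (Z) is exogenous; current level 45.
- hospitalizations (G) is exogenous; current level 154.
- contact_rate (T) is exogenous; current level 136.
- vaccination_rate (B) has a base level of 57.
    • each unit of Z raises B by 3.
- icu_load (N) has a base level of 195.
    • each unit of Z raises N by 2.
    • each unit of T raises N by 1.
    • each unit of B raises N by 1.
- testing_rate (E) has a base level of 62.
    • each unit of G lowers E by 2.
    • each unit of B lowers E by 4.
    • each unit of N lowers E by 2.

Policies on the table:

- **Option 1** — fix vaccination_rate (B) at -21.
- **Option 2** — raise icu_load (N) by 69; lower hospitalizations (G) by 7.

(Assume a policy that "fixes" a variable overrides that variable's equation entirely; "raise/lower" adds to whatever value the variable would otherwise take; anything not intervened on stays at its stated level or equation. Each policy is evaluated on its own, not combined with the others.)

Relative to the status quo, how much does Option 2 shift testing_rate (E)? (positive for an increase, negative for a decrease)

Baseline:
  Z = 45
  G = 154
  T = 136
  B = 57 + 3·45 = 192
  N = 195 + 2·45 + 136 + 192 = 613
  E = 62 − 2·154 − 4·192 − 2·613 = -2240
Option 2 (N + 69, G − 7):
  Z = 45
  G = 154 − 7 = 147
  T = 136
  B = 57 + 3·45 = 192
  N = 195 + 2·45 + 136 + 192 (+69 from intervention) = 682
  E = 62 − 2·147 − 4·192 − 2·682 = -2364
Change in E: -2364 − (-2240) = -124

-124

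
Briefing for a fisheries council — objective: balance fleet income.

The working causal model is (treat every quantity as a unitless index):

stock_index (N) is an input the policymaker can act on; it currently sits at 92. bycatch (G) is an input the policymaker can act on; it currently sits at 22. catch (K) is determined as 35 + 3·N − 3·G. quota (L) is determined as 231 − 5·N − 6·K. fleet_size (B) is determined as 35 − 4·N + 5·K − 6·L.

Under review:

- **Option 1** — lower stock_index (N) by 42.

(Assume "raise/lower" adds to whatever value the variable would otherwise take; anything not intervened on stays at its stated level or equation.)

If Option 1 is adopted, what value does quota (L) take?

-733

Option 1 (N − 42):
  N = 92 − 42 = 50
  G = 22
  K = 35 + 3·50 − 3·22 = 119
  L = 231 − 5·50 − 6·119 = -733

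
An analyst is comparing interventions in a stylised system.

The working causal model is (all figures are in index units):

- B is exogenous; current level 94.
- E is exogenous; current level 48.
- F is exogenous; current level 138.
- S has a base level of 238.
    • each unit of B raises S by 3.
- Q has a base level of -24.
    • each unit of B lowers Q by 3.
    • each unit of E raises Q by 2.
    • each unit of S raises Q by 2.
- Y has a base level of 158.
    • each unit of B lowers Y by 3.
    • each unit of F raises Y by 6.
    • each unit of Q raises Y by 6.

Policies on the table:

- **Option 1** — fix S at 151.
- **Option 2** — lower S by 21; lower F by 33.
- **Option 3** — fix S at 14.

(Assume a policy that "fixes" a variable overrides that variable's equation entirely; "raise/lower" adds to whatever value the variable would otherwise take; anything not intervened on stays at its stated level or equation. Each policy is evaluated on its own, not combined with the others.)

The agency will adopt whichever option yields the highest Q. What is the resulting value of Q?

788

Option 1 (S := 151):
  B = 94
  E = 48
  S = 151
  Q = -24 − 3·94 + 2·48 + 2·151 = 92
Option 2 (S − 21, F − 33):
  B = 94
  E = 48
  S = 238 + 3·94 (−21 from intervention) = 499
  Q = -24 − 3·94 + 2·48 + 2·499 = 788
Option 3 (S := 14):
  B = 94
  E = 48
  S = 14
  Q = -24 − 3·94 + 2·48 + 2·14 = -182
Comparing — Option 1: Q=92, Option 2: Q=788, Option 3: Q=-182. Highest is 788 (Option 2).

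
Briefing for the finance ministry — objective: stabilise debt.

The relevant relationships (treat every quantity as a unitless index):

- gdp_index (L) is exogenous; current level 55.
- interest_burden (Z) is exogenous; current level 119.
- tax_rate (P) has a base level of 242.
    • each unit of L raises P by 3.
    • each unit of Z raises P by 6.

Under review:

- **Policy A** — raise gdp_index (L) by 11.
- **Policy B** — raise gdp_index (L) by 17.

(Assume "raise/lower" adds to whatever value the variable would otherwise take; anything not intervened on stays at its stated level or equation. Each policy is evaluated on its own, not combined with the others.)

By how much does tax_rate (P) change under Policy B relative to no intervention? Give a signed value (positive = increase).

Baseline:
  L = 55
  Z = 119
  P = 242 + 3·55 + 6·119 = 1121
Policy B (L + 17):
  L = 55 + 17 = 72
  Z = 119
  P = 242 + 3·72 + 6·119 = 1172
Change in P: 1172 − 1121 = 51

51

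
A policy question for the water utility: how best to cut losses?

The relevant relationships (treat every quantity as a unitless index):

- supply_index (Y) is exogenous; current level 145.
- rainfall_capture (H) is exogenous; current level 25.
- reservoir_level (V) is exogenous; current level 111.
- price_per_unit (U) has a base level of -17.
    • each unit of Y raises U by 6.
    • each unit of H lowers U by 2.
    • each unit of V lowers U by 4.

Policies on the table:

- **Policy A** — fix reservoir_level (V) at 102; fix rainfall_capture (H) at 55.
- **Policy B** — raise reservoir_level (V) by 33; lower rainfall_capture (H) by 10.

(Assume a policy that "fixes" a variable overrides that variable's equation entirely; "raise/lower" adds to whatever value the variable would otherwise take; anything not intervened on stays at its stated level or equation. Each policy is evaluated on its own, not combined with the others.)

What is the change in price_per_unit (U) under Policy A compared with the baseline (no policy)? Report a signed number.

Baseline:
  Y = 145
  H = 25
  V = 111
  U = -17 + 6·145 − 2·25 − 4·111 = 359
Policy A (V := 102, H := 55):
  Y = 145
  H = 55
  V = 102
  U = -17 + 6·145 − 2·55 − 4·102 = 335
Change in U: 335 − 359 = -24

-24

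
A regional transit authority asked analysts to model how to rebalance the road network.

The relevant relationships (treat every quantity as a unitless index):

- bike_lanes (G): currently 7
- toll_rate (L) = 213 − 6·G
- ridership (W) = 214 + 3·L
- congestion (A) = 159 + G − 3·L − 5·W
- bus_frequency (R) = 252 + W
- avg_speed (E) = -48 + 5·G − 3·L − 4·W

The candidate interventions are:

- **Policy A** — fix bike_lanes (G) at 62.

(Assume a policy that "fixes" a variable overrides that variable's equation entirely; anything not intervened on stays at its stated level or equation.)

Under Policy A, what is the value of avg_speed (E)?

1791

Policy A (G := 62):
  G = 62
  L = 213 − 6·62 = -159
  W = 214 + 3·(-159) = -263
  E = -48 + 5·62 − 3·(-159) − 4·(-263) = 1791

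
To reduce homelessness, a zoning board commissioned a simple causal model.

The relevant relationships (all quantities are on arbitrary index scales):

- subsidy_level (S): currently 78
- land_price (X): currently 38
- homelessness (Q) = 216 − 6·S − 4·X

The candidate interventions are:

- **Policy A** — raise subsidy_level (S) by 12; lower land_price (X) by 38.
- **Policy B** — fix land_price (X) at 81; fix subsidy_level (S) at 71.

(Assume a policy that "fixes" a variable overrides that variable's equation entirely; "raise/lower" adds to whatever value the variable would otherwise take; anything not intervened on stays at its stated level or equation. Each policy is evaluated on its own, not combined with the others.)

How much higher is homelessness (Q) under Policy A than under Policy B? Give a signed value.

210

Policy A (S + 12, X − 38):
  S = 78 + 12 = 90
  X = 38 − 38 = 0
  Q = 216 − 6·90 − 4·0 = -324
Policy B (X := 81, S := 71):
  S = 71
  X = 81
  Q = 216 − 6·71 − 4·81 = -534
Q: -324 − (-534) = 210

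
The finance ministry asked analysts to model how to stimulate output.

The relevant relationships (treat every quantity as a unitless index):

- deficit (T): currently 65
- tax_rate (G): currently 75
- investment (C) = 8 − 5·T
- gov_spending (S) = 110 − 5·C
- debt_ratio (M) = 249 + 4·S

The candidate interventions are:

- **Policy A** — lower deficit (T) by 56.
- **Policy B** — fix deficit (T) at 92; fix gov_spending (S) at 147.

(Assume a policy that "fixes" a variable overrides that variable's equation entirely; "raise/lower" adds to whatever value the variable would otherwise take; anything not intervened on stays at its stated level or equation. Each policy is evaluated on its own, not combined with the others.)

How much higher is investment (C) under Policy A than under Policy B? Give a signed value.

415

Policy A (T − 56):
  T = 65 − 56 = 9
  C = 8 − 5·9 = -37
Policy B (T := 92, S := 147):
  T = 92
  C = 8 − 5·92 = -452
C: -37 − (-452) = 415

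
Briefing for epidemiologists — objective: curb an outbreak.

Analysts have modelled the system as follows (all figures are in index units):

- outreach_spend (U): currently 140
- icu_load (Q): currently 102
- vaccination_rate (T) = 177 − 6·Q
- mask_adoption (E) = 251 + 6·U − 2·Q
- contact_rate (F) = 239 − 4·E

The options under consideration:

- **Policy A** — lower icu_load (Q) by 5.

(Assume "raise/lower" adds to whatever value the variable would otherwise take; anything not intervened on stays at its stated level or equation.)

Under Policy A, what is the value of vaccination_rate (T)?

Policy A (Q − 5):
  Q = 102 − 5 = 97
  T = 177 − 6·97 = -405

-405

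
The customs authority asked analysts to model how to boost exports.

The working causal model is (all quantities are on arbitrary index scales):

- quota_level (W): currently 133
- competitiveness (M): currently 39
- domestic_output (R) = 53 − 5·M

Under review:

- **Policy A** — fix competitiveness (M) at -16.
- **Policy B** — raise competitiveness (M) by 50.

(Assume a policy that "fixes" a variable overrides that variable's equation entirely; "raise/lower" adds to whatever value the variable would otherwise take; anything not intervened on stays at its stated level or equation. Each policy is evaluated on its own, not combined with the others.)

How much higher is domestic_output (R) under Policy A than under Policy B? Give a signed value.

Policy A (M := -16):
  M = -16
  R = 53 − 5·(-16) = 133
Policy B (M + 50):
  M = 39 + 50 = 89
  R = 53 − 5·89 = -392
R: 133 − (-392) = 525

525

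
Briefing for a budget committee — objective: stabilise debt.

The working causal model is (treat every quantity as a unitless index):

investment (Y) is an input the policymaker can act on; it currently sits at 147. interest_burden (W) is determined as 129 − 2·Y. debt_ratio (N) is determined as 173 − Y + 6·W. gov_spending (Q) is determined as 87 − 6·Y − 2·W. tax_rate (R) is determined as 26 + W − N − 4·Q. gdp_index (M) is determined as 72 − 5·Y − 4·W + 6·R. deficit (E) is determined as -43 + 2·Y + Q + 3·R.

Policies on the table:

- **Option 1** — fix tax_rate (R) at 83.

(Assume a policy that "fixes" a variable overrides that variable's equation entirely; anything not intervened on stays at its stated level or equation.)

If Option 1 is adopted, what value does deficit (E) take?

35

Option 1 (R := 83):
  Y = 147
  W = 129 − 2·147 = -165
  N = 173 − 147 + 6·(-165) = -964
  Q = 87 − 6·147 − 2·(-165) = -465
  R = 83
  E = -43 + 2·147 + (-465) + 3·83 = 35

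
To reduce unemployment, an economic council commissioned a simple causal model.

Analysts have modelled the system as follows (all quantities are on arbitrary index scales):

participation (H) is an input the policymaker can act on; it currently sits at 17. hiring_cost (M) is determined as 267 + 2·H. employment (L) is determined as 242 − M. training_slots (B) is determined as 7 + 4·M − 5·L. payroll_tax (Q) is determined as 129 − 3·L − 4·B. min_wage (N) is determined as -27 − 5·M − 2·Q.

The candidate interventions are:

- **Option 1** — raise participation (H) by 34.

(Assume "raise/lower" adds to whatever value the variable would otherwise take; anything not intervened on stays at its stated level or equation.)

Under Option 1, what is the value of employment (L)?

-127

Option 1 (H + 34):
  H = 17 + 34 = 51
  M = 267 + 2·51 = 369
  L = 242 − 369 = -127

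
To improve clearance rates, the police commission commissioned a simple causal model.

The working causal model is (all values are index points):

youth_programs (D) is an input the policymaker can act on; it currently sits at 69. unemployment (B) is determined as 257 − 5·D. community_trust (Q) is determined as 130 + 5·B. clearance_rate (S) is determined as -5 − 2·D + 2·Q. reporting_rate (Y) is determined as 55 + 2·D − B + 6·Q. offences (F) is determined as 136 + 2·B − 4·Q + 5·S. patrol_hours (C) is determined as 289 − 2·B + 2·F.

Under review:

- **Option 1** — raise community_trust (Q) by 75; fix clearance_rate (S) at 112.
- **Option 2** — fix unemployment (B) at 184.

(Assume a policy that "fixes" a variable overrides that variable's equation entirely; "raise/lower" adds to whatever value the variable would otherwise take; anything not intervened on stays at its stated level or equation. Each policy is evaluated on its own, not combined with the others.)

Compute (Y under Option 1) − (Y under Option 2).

-7438

Option 1 (Q + 75, S := 112):
  D = 69
  B = 257 − 5·69 = -88
  Q = 130 + 5·(-88) (+75 from intervention) = -235
  Y = 55 + 2·69 − (-88) + 6·(-235) = -1129
Option 2 (B := 184):
  D = 69
  B = 184
  Q = 130 + 5·184 = 1050
  Y = 55 + 2·69 − 184 + 6·1050 = 6309
Y: -1129 − 6309 = -7438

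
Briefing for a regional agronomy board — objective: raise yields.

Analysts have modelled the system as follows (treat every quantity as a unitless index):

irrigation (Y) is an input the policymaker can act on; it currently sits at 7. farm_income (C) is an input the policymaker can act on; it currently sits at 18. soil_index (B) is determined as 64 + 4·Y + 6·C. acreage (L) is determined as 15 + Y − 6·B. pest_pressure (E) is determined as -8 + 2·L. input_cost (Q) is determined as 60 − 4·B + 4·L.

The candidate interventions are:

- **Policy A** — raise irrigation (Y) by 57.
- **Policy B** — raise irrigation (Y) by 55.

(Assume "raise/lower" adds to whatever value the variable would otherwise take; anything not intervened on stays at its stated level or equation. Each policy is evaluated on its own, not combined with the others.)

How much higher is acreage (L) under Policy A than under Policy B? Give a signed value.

Policy A (Y + 57):
  Y = 7 + 57 = 64
  C = 18
  B = 64 + 4·64 + 6·18 = 428
  L = 15 + 64 − 6·428 = -2489
Policy B (Y + 55):
  Y = 7 + 55 = 62
  C = 18
  B = 64 + 4·62 + 6·18 = 420
  L = 15 + 62 − 6·420 = -2443
L: -2489 − (-2443) = -46

-46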